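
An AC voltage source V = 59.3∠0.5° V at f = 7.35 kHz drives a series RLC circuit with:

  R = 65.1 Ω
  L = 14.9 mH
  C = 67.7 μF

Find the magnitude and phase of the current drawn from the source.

Step 1 — Angular frequency: ω = 2π·f = 2π·7350 = 4.618e+04 rad/s.
Step 2 — Component impedances:
  R: Z = R = 65.1 Ω
  L: Z = jωL = j·4.618e+04·0.0149 = 0 + j688.1 Ω
  C: Z = 1/(jωC) = -j/(ω·C) = 0 - j0.3198 Ω
Step 3 — Series combination: Z_total = R + L + C = 65.1 + j687.8 Ω = 690.9∠84.6° Ω.
Step 4 — Source phasor: V = 59.3∠0.5° V = 59.3 + j0.5175 V.
Step 5 — Ohm's law: I = V / Z_total = (59.3 + j0.5175) / (65.1 + j687.8) = 0.008834 - j0.08538 A.
Step 6 — Convert to polar: |I| = 0.08584 A, ∠I = -84.1°.

I = 0.08584∠-84.1° A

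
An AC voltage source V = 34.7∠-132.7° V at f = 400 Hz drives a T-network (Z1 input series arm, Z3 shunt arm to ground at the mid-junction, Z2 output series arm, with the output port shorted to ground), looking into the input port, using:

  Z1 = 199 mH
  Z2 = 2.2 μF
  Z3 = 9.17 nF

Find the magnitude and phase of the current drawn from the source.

Step 1 — Angular frequency: ω = 2π·f = 2π·400 = 2513 rad/s.
Step 2 — Component impedances:
  Z1: Z = jωL = j·2513·0.199 = 0 + j500.1 Ω
  Z2: Z = 1/(jωC) = -j/(ω·C) = 0 - j180.9 Ω
  Z3: Z = 1/(jωC) = -j/(ω·C) = 0 - j4.339e+04 Ω
Step 3 — With the output port shorted to ground, the output series arm Z2 runs from the junction to ground; the shunt arm Z3 also runs from the junction to ground. They appear in parallel: Z3 || Z2 = 0 - j180.1 Ω.
Step 4 — Series with input arm Z1: Z_in = Z1 + (Z3 || Z2) = 0 + j320 Ω = 320∠90.0° Ω.
Step 5 — Source phasor: V = 34.7∠-132.7° V = -23.53 - j25.5 V.
Step 6 — Ohm's law: I = V / Z_total = (-23.53 - j25.5) / (0 + j320) = -0.07968 + j0.07353 A.
Step 7 — Convert to polar: |I| = 0.1084 A, ∠I = 137.3°.

I = 0.1084∠137.3° A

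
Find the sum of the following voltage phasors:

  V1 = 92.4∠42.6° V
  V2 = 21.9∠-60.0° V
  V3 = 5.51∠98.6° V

Step 1 — Convert each phasor to rectangular form:
  V1 = 92.4·(cos(42.6°) + j·sin(42.6°)) = 68.02 + j62.54 V
  V2 = 21.9·(cos(-60.0°) + j·sin(-60.0°)) = 10.95 - j18.97 V
  V3 = 5.51·(cos(98.6°) + j·sin(98.6°)) = -0.8239 + j5.448 V
Step 2 — Sum components: V_total = 78.14 + j49.03 V.
Step 3 — Convert to polar: |V_total| = 92.25 V, ∠V_total = 32.1°.

V_total = 92.25∠32.1° V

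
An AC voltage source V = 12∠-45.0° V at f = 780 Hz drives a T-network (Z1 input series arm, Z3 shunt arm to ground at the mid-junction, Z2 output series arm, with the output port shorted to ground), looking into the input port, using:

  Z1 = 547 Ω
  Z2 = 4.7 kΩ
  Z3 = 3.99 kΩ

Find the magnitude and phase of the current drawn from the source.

Step 1 — Angular frequency: ω = 2π·f = 2π·780 = 4901 rad/s.
Step 2 — Component impedances:
  Z1: Z = R = 547 Ω
  Z2: Z = R = 4700 Ω
  Z3: Z = R = 3990 Ω
Step 3 — With the output port shorted to ground, the output series arm Z2 runs from the junction to ground; the shunt arm Z3 also runs from the junction to ground. They appear in parallel: Z3 || Z2 = 2158 Ω.
Step 4 — Series with input arm Z1: Z_in = Z1 + (Z3 || Z2) = 2705 Ω = 2705∠0.0° Ω.
Step 5 — Source phasor: V = 12∠-45.0° V = 8.485 - j8.485 V.
Step 6 — Ohm's law: I = V / Z_total = (8.485 - j8.485) / (2705) = 0.003137 - j0.003137 A.
Step 7 — Convert to polar: |I| = 0.004436 A, ∠I = -45.0°.

I = 0.004436∠-45.0° A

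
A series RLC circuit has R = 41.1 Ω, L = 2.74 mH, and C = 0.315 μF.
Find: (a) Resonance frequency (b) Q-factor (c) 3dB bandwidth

Step 1 — Resonance: ω₀ = 1/√(LC) = 1/√(0.00274·3.15e-07) = 3.404e+04 rad/s.
Step 2 — f₀ = ω₀/(2π) = 5417 Hz.
Step 3 — Series Q: Q = ω₀L/R = 3.404e+04·0.00274/41.1 = 2.269.
Step 4 — Bandwidth: Δω = ω₀/Q = 1.5e+04 rad/s; BW = Δω/(2π) = 2387 Hz.

(a) f₀ = 5417 Hz  (b) Q = 2.269  (c) BW = 2387 Hz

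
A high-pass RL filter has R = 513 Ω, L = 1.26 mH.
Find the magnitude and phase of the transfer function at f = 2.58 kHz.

Step 1 — Angular frequency: ω = 2π·2580 = 1.621e+04 rad/s.
Step 2 — Transfer function: H(jω) = jωL/(R + jωL).
Step 3 — Numerator jωL = j·20.43; denominator R + jωL = 513 + j20.43.
Step 4 — H = 0.001583 + j0.03975.
Step 5 — Magnitude: |H| = 0.03978 (-28.0 dB); phase: φ = 87.7°.

|H| = 0.03978 (-28.0 dB), φ = 87.7°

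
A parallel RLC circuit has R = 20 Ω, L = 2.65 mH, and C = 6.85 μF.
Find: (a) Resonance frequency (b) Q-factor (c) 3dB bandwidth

Step 1 — Resonance: ω₀ = 1/√(LC) = 1/√(0.00265·6.85e-06) = 7422 rad/s.
Step 2 — f₀ = ω₀/(2π) = 1181 Hz.
Step 3 — Parallel Q: Q = R/(ω₀L) = 20/(7422·0.00265) = 1.017.
Step 4 — Bandwidth: Δω = ω₀/Q = 7299 rad/s; BW = Δω/(2π) = 1162 Hz.

(a) f₀ = 1181 Hz  (b) Q = 1.017  (c) BW = 1162 Hz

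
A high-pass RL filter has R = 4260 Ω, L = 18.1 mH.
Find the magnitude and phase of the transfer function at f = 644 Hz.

Step 1 — Angular frequency: ω = 2π·644 = 4046 rad/s.
Step 2 — Transfer function: H(jω) = jωL/(R + jωL).
Step 3 — Numerator jωL = j·73.24; denominator R + jωL = 4260 + j73.24.
Step 4 — H = 0.0002955 + j0.01719.
Step 5 — Magnitude: |H| = 0.01719 (-35.3 dB); phase: φ = 89.0°.

|H| = 0.01719 (-35.3 dB), φ = 89.0°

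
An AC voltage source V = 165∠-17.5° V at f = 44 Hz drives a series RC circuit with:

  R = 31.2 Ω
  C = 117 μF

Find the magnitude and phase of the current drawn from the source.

Step 1 — Angular frequency: ω = 2π·f = 2π·44 = 276.5 rad/s.
Step 2 — Component impedances:
  R: Z = R = 31.2 Ω
  C: Z = 1/(jωC) = -j/(ω·C) = 0 - j30.92 Ω
Step 3 — Series combination: Z_total = R + C = 31.2 - j30.92 Ω = 43.92∠-44.7° Ω.
Step 4 — Source phasor: V = 165∠-17.5° V = 157.4 - j49.62 V.
Step 5 — Ohm's law: I = V / Z_total = (157.4 - j49.62) / (31.2 - j30.92) = 3.34 + j1.719 A.
Step 6 — Convert to polar: |I| = 3.757 A, ∠I = 27.2°.

I = 3.757∠27.2° A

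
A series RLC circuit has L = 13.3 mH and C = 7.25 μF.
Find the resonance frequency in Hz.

Step 1 — Resonance condition Im(Z)=0 gives ω₀ = 1/√(LC).
Step 2 — ω₀ = 1/√(0.0133·7.25e-06) = 3220 rad/s.
Step 3 — f₀ = ω₀/(2π) = 512.5 Hz.

f₀ = 512.5 Hz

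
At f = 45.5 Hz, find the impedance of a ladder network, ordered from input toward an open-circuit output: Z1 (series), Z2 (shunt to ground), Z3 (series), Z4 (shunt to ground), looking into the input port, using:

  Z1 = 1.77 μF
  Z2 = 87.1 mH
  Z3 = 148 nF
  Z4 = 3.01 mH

Step 1 — Angular frequency: ω = 2π·f = 2π·45.5 = 285.9 rad/s.
Step 2 — Component impedances:
  Z1: Z = 1/(jωC) = -j/(ω·C) = 0 - j1976 Ω
  Z2: Z = jωL = j·285.9·0.0871 = 0 + j24.9 Ω
  Z3: Z = 1/(jωC) = -j/(ω·C) = 0 - j2.363e+04 Ω
  Z4: Z = jωL = j·285.9·0.00301 = 0 + j0.8605 Ω
Step 3 — Ladder network (open output): work backward from the far end, alternating series and parallel combinations. Z_in = 0 - j1951 Ω = 1951∠-90.0° Ω.

Z = 0 - j1951 Ω = 1951∠-90.0° Ω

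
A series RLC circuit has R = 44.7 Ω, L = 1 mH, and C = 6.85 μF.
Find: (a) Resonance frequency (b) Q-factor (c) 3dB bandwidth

Step 1 — Resonance: ω₀ = 1/√(LC) = 1/√(0.001·6.85e-06) = 1.208e+04 rad/s.
Step 2 — f₀ = ω₀/(2π) = 1923 Hz.
Step 3 — Series Q: Q = ω₀L/R = 1.208e+04·0.001/44.7 = 0.2703.
Step 4 — Bandwidth: Δω = ω₀/Q = 4.47e+04 rad/s; BW = Δω/(2π) = 7114 Hz.

(a) f₀ = 1923 Hz  (b) Q = 0.2703  (c) BW = 7114 Hz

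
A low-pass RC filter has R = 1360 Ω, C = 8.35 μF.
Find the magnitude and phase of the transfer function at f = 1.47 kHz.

Step 1 — Angular frequency: ω = 2π·1470 = 9236 rad/s.
Step 2 — Transfer function: H(jω) = 1/(1 + jωRC).
Step 3 — Denominator: 1 + jωRC = 1 + j·9236·1360·8.35e-06 = 1 + j104.9.
Step 4 — H = 9.089e-05 - j0.009533.
Step 5 — Magnitude: |H| = 0.009534 (-40.4 dB); phase: φ = -89.5°.

|H| = 0.009534 (-40.4 dB), φ = -89.5°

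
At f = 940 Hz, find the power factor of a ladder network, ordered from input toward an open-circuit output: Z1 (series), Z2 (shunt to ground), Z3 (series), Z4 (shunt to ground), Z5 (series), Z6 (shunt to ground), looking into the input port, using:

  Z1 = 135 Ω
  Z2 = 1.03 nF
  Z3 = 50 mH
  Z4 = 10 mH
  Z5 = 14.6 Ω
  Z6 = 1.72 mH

Step 1 — Angular frequency: ω = 2π·f = 2π·940 = 5906 rad/s.
Step 2 — Component impedances:
  Z1: Z = R = 135 Ω
  Z2: Z = 1/(jωC) = -j/(ω·C) = 0 - j1.644e+05 Ω
  Z3: Z = jωL = j·5906·0.05 = 0 + j295.3 Ω
  Z4: Z = jωL = j·5906·0.01 = 0 + j59.06 Ω
  Z5: Z = R = 14.6 Ω
  Z6: Z = jωL = j·5906·0.00172 = 0 + j10.16 Ω
Step 3 — Ladder network (open output): work backward from the far end, alternating series and parallel combinations. Z_in = 145.2 + j306.7 Ω = 339.3∠64.7° Ω.
Step 4 — Power factor: PF = cos(φ) = Re(Z)/|Z| = 145.2/339.3 = 0.4279.
Step 5 — Type: Im(Z) = 306.7 ⇒ lagging (phase φ = 64.7°).

PF = 0.4279 (lagging, φ = 64.7°)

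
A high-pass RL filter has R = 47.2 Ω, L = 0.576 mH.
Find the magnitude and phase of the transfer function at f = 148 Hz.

Step 1 — Angular frequency: ω = 2π·148 = 929.9 rad/s.
Step 2 — Transfer function: H(jω) = jωL/(R + jωL).
Step 3 — Numerator jωL = j·0.5356; denominator R + jωL = 47.2 + j0.5356.
Step 4 — H = 0.0001288 + j0.01135.
Step 5 — Magnitude: |H| = 0.01135 (-38.9 dB); phase: φ = 89.3°.

|H| = 0.01135 (-38.9 dB), φ = 89.3°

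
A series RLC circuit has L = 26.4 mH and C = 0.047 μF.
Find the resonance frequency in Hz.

Step 1 — Resonance condition Im(Z)=0 gives ω₀ = 1/√(LC).
Step 2 — ω₀ = 1/√(0.0264·4.7e-08) = 2.839e+04 rad/s.
Step 3 — f₀ = ω₀/(2π) = 4518 Hz.

f₀ = 4518 Hz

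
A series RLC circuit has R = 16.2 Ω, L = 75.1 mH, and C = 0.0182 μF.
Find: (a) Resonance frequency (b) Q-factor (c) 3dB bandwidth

Step 1 — Resonance: ω₀ = 1/√(LC) = 1/√(0.0751·1.82e-08) = 2.705e+04 rad/s.
Step 2 — f₀ = ω₀/(2π) = 4305 Hz.
Step 3 — Series Q: Q = ω₀L/R = 2.705e+04·0.0751/16.2 = 125.4.
Step 4 — Bandwidth: Δω = ω₀/Q = 215.7 rad/s; BW = Δω/(2π) = 34.33 Hz.

(a) f₀ = 4305 Hz  (b) Q = 125.4  (c) BW = 34.33 Hz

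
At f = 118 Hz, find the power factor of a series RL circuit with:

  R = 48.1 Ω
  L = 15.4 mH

Step 1 — Angular frequency: ω = 2π·f = 2π·118 = 741.4 rad/s.
Step 2 — Component impedances:
  R: Z = R = 48.1 Ω
  L: Z = jωL = j·741.4·0.0154 = 0 + j11.42 Ω
Step 3 — Series combination: Z_total = R + L = 48.1 + j11.42 Ω = 49.44∠13.4° Ω.
Step 4 — Power factor: PF = cos(φ) = Re(Z)/|Z| = 48.1/49.437 = 0.973.
Step 5 — Type: Im(Z) = 11.42 ⇒ lagging (phase φ = 13.4°).

PF = 0.973 (lagging, φ = 13.4°)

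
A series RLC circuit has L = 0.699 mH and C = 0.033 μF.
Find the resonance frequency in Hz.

Step 1 — Resonance condition Im(Z)=0 gives ω₀ = 1/√(LC).
Step 2 — ω₀ = 1/√(0.000699·3.3e-08) = 2.082e+05 rad/s.
Step 3 — f₀ = ω₀/(2π) = 3.314e+04 Hz.

f₀ = 3.314e+04 Hz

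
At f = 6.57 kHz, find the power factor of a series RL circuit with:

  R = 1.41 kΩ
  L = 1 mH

Step 1 — Angular frequency: ω = 2π·f = 2π·6570 = 4.128e+04 rad/s.
Step 2 — Component impedances:
  R: Z = R = 1410 Ω
  L: Z = jωL = j·4.128e+04·0.001 = 0 + j41.28 Ω
Step 3 — Series combination: Z_total = R + L = 1410 + j41.28 Ω = 1411∠1.7° Ω.
Step 4 — Power factor: PF = cos(φ) = Re(Z)/|Z| = 1410/1410.6 = 0.9996.
Step 5 — Type: Im(Z) = 41.28 ⇒ lagging (phase φ = 1.7°).

PF = 0.9996 (lagging, φ = 1.7°)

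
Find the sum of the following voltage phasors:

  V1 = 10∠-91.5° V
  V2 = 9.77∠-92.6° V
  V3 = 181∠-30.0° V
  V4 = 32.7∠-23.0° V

Step 1 — Convert each phasor to rectangular form:
  V1 = 10·(cos(-91.5°) + j·sin(-91.5°)) = -0.2618 - j9.997 V
  V2 = 9.77·(cos(-92.6°) + j·sin(-92.6°)) = -0.4432 - j9.76 V
  V3 = 181·(cos(-30.0°) + j·sin(-30.0°)) = 156.8 - j90.5 V
  V4 = 32.7·(cos(-23.0°) + j·sin(-23.0°)) = 30.1 - j12.78 V
Step 2 — Sum components: V_total = 186.1 - j123 V.
Step 3 — Convert to polar: |V_total| = 223.1 V, ∠V_total = -33.5°.

V_total = 223.1∠-33.5° V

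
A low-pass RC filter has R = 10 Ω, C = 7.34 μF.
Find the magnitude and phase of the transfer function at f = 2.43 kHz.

Step 1 — Angular frequency: ω = 2π·2430 = 1.527e+04 rad/s.
Step 2 — Transfer function: H(jω) = 1/(1 + jωRC).
Step 3 — Denominator: 1 + jωRC = 1 + j·1.527e+04·10·7.34e-06 = 1 + j1.121.
Step 4 — H = 0.4433 - j0.4968.
Step 5 — Magnitude: |H| = 0.6658 (-3.5 dB); phase: φ = -48.3°.

|H| = 0.6658 (-3.5 dB), φ = -48.3°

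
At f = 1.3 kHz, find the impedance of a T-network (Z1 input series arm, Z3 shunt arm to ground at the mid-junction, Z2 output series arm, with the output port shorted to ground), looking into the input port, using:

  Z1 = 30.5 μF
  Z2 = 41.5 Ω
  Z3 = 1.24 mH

Step 1 — Angular frequency: ω = 2π·f = 2π·1300 = 8168 rad/s.
Step 2 — Component impedances:
  Z1: Z = 1/(jωC) = -j/(ω·C) = 0 - j4.014 Ω
  Z2: Z = R = 41.5 Ω
  Z3: Z = jωL = j·8168·0.00124 = 0 + j10.13 Ω
Step 3 — With the output port shorted to ground, the output series arm Z2 runs from the junction to ground; the shunt arm Z3 also runs from the junction to ground. They appear in parallel: Z3 || Z2 = 2.333 + j9.559 Ω.
Step 4 — Series with input arm Z1: Z_in = Z1 + (Z3 || Z2) = 2.333 + j5.545 Ω = 6.016∠67.2° Ω.

Z = 2.333 + j5.545 Ω = 6.016∠67.2° Ω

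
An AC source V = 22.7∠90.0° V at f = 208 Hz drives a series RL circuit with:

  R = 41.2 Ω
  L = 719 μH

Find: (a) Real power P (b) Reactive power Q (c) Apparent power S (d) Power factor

Step 1 — Angular frequency: ω = 2π·f = 2π·208 = 1307 rad/s.
Step 2 — Component impedances:
  R: Z = R = 41.2 Ω
  L: Z = jωL = j·1307·0.000719 = 0 + j0.9397 Ω
Step 3 — Series combination: Z_total = R + L = 41.2 + j0.9397 Ω = 41.21∠1.3° Ω.
Step 4 — Source phasor: V = 22.7∠90.0° V = 0 + j22.7 V.
Step 5 — Current: I = V / Z = 0.01256 + j0.5507 A = 0.5508∠88.7° A.
Step 6 — Complex power: S = V·I* = 12.5 + j0.2851 VA.
Step 7 — Real power: P = Re(S) = 12.5 W.
Step 8 — Reactive power: Q = Im(S) = 0.2851 VAR.
Step 9 — Apparent power: |S| = 12.5 VA.
Step 10 — Power factor: PF = P/|S| = 0.9997 (lagging).

(a) P = 12.5 W  (b) Q = 0.2851 VAR  (c) S = 12.5 VA  (d) PF = 0.9997 (lagging)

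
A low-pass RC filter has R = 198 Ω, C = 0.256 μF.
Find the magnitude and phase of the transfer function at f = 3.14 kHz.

Step 1 — Angular frequency: ω = 2π·3140 = 1.973e+04 rad/s.
Step 2 — Transfer function: H(jω) = 1/(1 + jωRC).
Step 3 — Denominator: 1 + jωRC = 1 + j·1.973e+04·198·2.56e-07 = 1 + j1.
Step 4 — H = 0.5 - j0.5.
Step 5 — Magnitude: |H| = 0.7071 (-3.0 dB); phase: φ = -45.0°.

|H| = 0.7071 (-3.0 dB), φ = -45.0°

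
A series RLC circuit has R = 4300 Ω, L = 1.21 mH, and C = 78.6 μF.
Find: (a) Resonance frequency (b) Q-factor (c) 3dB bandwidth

Step 1 — Resonance condition Im(Z)=0 gives ω₀ = 1/√(LC).
Step 2 — ω₀ = 1/√(0.00121·7.86e-05) = 3243 rad/s.
Step 3 — f₀ = ω₀/(2π) = 516.1 Hz.
Step 4 — Series Q: Q = ω₀L/R = 3243·0.00121/4300 = 0.0009125.
Step 5 — 3dB bandwidth: Δω = ω₀/Q = 3.554e+06 rad/s; BW = Δω/(2π) = 5.656e+05 Hz.

(a) f₀ = 516.1 Hz  (b) Q = 0.0009125  (c) BW = 5.656e+05 Hz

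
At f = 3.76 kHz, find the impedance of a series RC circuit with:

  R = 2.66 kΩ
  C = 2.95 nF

Step 1 — Angular frequency: ω = 2π·f = 2π·3760 = 2.362e+04 rad/s.
Step 2 — Component impedances:
  R: Z = R = 2660 Ω
  C: Z = 1/(jωC) = -j/(ω·C) = 0 - j1.435e+04 Ω
Step 3 — Series combination: Z_total = R + C = 2660 - j1.435e+04 Ω = 1.459e+04∠-79.5° Ω.

Z = 2660 - j1.435e+04 Ω = 1.459e+04∠-79.5° Ω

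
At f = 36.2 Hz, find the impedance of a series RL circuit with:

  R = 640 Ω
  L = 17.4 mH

Step 1 — Angular frequency: ω = 2π·f = 2π·36.2 = 227.5 rad/s.
Step 2 — Component impedances:
  R: Z = R = 640 Ω
  L: Z = jωL = j·227.5·0.0174 = 0 + j3.958 Ω
Step 3 — Series combination: Z_total = R + L = 640 + j3.958 Ω = 640∠0.4° Ω.

Z = 640 + j3.958 Ω = 640∠0.4° Ω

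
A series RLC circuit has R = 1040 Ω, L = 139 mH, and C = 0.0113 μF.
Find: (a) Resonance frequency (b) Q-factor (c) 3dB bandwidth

Step 1 — Resonance: ω₀ = 1/√(LC) = 1/√(0.139·1.13e-08) = 2.523e+04 rad/s.
Step 2 — f₀ = ω₀/(2π) = 4016 Hz.
Step 3 — Series Q: Q = ω₀L/R = 2.523e+04·0.139/1040 = 3.372.
Step 4 — Bandwidth: Δω = ω₀/Q = 7482 rad/s; BW = Δω/(2π) = 1191 Hz.

(a) f₀ = 4016 Hz  (b) Q = 3.372  (c) BW = 1191 Hz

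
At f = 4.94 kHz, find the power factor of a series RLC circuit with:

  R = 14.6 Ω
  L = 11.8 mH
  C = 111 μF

Step 1 — Angular frequency: ω = 2π·f = 2π·4940 = 3.104e+04 rad/s.
Step 2 — Component impedances:
  R: Z = R = 14.6 Ω
  L: Z = jωL = j·3.104e+04·0.0118 = 0 + j366.3 Ω
  C: Z = 1/(jωC) = -j/(ω·C) = 0 - j0.2902 Ω
Step 3 — Series combination: Z_total = R + L + C = 14.6 + j366 Ω = 366.3∠87.7° Ω.
Step 4 — Power factor: PF = cos(φ) = Re(Z)/|Z| = 14.6/366.3 = 0.03986.
Step 5 — Type: Im(Z) = 366 ⇒ lagging (phase φ = 87.7°).

PF = 0.03986 (lagging, φ = 87.7°)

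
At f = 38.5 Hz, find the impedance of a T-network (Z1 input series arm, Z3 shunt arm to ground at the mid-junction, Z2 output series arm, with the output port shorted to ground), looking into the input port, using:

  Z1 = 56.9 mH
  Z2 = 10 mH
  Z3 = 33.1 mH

Step 1 — Angular frequency: ω = 2π·f = 2π·38.5 = 241.9 rad/s.
Step 2 — Component impedances:
  Z1: Z = jωL = j·241.9·0.0569 = 0 + j13.76 Ω
  Z2: Z = jωL = j·241.9·0.01 = 0 + j2.419 Ω
  Z3: Z = jωL = j·241.9·0.0331 = 0 + j8.007 Ω
Step 3 — With the output port shorted to ground, the output series arm Z2 runs from the junction to ground; the shunt arm Z3 also runs from the junction to ground. They appear in parallel: Z3 || Z2 = 0 + j1.858 Ω.
Step 4 — Series with input arm Z1: Z_in = Z1 + (Z3 || Z2) = 0 + j15.62 Ω = 15.62∠90.0° Ω.

Z = 0 + j15.62 Ω = 15.62∠90.0° Ω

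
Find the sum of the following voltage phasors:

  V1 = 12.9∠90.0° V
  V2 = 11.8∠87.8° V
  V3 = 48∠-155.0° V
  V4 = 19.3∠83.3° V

Step 1 — Convert each phasor to rectangular form:
  V1 = 12.9·(cos(90.0°) + j·sin(90.0°)) = 0 + j12.9 V
  V2 = 11.8·(cos(87.8°) + j·sin(87.8°)) = 0.453 + j11.79 V
  V3 = 48·(cos(-155.0°) + j·sin(-155.0°)) = -43.5 - j20.29 V
  V4 = 19.3·(cos(83.3°) + j·sin(83.3°)) = 2.252 + j19.17 V
Step 2 — Sum components: V_total = -40.8 + j23.57 V.
Step 3 — Convert to polar: |V_total| = 47.12 V, ∠V_total = 150.0°.

V_total = 47.12∠150.0° V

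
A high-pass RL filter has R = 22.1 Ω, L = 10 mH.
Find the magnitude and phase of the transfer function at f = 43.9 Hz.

Step 1 — Angular frequency: ω = 2π·43.9 = 275.8 rad/s.
Step 2 — Transfer function: H(jω) = jωL/(R + jωL).
Step 3 — Numerator jωL = j·2.758; denominator R + jωL = 22.1 + j2.758.
Step 4 — H = 0.01534 + j0.1229.
Step 5 — Magnitude: |H| = 0.1238 (-18.1 dB); phase: φ = 82.9°.

|H| = 0.1238 (-18.1 dB), φ = 82.9°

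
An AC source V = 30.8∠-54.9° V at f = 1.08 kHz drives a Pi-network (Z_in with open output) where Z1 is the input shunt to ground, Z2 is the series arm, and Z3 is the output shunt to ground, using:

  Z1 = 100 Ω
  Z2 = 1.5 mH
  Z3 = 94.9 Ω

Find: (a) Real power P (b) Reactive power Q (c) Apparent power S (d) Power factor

Step 1 — Angular frequency: ω = 2π·f = 2π·1080 = 6786 rad/s.
Step 2 — Component impedances:
  Z1: Z = R = 100 Ω
  Z2: Z = jωL = j·6786·0.0015 = 0 + j10.18 Ω
  Z3: Z = R = 94.9 Ω
Step 3 — With open output, the series arm Z2 and the output shunt Z3 appear in series to ground: Z2 + Z3 = 94.9 + j10.18 Ω.
Step 4 — Parallel with input shunt Z1: Z_in = Z1 || (Z2 + Z3) = 48.83 + j2.672 Ω = 48.9∠3.1° Ω.
Step 5 — Source phasor: V = 30.8∠-54.9° V = 17.71 - j25.2 V.
Step 6 — Current: I = V / Z = 0.3334 - j0.5343 A = 0.6298∠-58.0° A.
Step 7 — Complex power: S = V·I* = 19.37 + j1.06 VA.
Step 8 — Real power: P = Re(S) = 19.37 W.
Step 9 — Reactive power: Q = Im(S) = 1.06 VAR.
Step 10 — Apparent power: |S| = 19.4 VA.
Step 11 — Power factor: PF = P/|S| = 0.9985 (lagging).

(a) P = 19.37 W  (b) Q = 1.06 VAR  (c) S = 19.4 VA  (d) PF = 0.9985 (lagging)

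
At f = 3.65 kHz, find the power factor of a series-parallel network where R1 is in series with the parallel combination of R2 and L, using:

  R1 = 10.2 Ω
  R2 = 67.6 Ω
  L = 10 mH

Step 1 — Angular frequency: ω = 2π·f = 2π·3650 = 2.293e+04 rad/s.
Step 2 — Component impedances:
  R1: Z = R = 10.2 Ω
  R2: Z = R = 67.6 Ω
  L: Z = jωL = j·2.293e+04·0.01 = 0 + j229.3 Ω
Step 3 — Parallel branch: R2 || L = 1/(1/R2 + 1/L) = 62.2 + j18.33 Ω.
Step 4 — Series with R1: Z_total = R1 + (R2 || L) = 72.4 + j18.33 Ω = 74.68∠14.2° Ω.
Step 5 — Power factor: PF = cos(φ) = Re(Z)/|Z| = 72.396/74.681 = 0.9694.
Step 6 — Type: Im(Z) = 18.33 ⇒ lagging (phase φ = 14.2°).

PF = 0.9694 (lagging, φ = 14.2°)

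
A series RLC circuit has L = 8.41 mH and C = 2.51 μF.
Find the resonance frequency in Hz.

Step 1 — Resonance condition Im(Z)=0 gives ω₀ = 1/√(LC).
Step 2 — ω₀ = 1/√(0.00841·2.51e-06) = 6883 rad/s.
Step 3 — f₀ = ω₀/(2π) = 1095 Hz.

f₀ = 1095 Hz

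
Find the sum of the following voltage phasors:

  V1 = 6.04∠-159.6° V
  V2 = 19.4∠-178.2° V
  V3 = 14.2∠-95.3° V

Step 1 — Convert each phasor to rectangular form:
  V1 = 6.04·(cos(-159.6°) + j·sin(-159.6°)) = -5.661 - j2.105 V
  V2 = 19.4·(cos(-178.2°) + j·sin(-178.2°)) = -19.39 - j0.6094 V
  V3 = 14.2·(cos(-95.3°) + j·sin(-95.3°)) = -1.312 - j14.14 V
Step 2 — Sum components: V_total = -26.36 - j16.85 V.
Step 3 — Convert to polar: |V_total| = 31.29 V, ∠V_total = -147.4°.

V_total = 31.29∠-147.4° V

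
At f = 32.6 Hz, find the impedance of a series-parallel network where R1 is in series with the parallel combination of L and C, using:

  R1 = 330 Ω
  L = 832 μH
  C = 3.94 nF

Step 1 — Angular frequency: ω = 2π·f = 2π·32.6 = 204.8 rad/s.
Step 2 — Component impedances:
  R1: Z = R = 330 Ω
  L: Z = jωL = j·204.8·0.000832 = 0 + j0.1704 Ω
  C: Z = 1/(jωC) = -j/(ω·C) = 0 - j1.239e+06 Ω
Step 3 — Parallel branch: L || C = 1/(1/L + 1/C) = 0 + j0.1704 Ω.
Step 4 — Series with R1: Z_total = R1 + (L || C) = 330 + j0.1704 Ω = 330∠0.0° Ω.

Z = 330 + j0.1704 Ω = 330∠0.0° Ω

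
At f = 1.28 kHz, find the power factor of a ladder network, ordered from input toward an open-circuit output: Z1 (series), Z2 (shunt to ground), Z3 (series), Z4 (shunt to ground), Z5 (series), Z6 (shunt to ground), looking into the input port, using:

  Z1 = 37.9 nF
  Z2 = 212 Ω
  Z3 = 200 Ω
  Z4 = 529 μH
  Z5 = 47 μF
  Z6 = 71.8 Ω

Step 1 — Angular frequency: ω = 2π·f = 2π·1280 = 8042 rad/s.
Step 2 — Component impedances:
  Z1: Z = 1/(jωC) = -j/(ω·C) = 0 - j3281 Ω
  Z2: Z = R = 212 Ω
  Z3: Z = R = 200 Ω
  Z4: Z = jωL = j·8042·0.000529 = 0 + j4.254 Ω
  Z5: Z = 1/(jωC) = -j/(ω·C) = 0 - j2.646 Ω
  Z6: Z = R = 71.8 Ω
Step 3 — Ladder network (open output): work backward from the far end, alternating series and parallel combinations. Z_in = 103 - j3280 Ω = 3281∠-88.2° Ω.
Step 4 — Power factor: PF = cos(φ) = Re(Z)/|Z| = 103/3281 = 0.03139.
Step 5 — Type: Im(Z) = -3280 ⇒ leading (phase φ = -88.2°).

PF = 0.03139 (leading, φ = -88.2°)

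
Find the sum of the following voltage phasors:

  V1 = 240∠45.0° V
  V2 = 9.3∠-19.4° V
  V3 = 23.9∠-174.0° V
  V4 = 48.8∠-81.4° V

Step 1 — Convert each phasor to rectangular form:
  V1 = 240·(cos(45.0°) + j·sin(45.0°)) = 169.7 + j169.7 V
  V2 = 9.3·(cos(-19.4°) + j·sin(-19.4°)) = 8.772 - j3.089 V
  V3 = 23.9·(cos(-174.0°) + j·sin(-174.0°)) = -23.77 - j2.498 V
  V4 = 48.8·(cos(-81.4°) + j·sin(-81.4°)) = 7.297 - j48.25 V
Step 2 — Sum components: V_total = 162 + j115.9 V.
Step 3 — Convert to polar: |V_total| = 199.2 V, ∠V_total = 35.6°.

V_total = 199.2∠35.6° V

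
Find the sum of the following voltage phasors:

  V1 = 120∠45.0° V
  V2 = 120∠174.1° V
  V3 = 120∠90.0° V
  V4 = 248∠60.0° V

Step 1 — Convert each phasor to rectangular form:
  V1 = 120·(cos(45.0°) + j·sin(45.0°)) = 84.85 + j84.85 V
  V2 = 120·(cos(174.1°) + j·sin(174.1°)) = -119.4 + j12.34 V
  V3 = 120·(cos(90.0°) + j·sin(90.0°)) = 0 + j120 V
  V4 = 248·(cos(60.0°) + j·sin(60.0°)) = 124 + j214.8 V
Step 2 — Sum components: V_total = 89.49 + j432 V.
Step 3 — Convert to polar: |V_total| = 441.1 V, ∠V_total = 78.3°.

V_total = 441.1∠78.3° V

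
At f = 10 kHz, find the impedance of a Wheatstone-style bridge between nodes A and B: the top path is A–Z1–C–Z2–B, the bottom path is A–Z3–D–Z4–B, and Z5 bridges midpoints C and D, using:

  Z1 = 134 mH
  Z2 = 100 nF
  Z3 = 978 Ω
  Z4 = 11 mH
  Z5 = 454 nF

Step 1 — Angular frequency: ω = 2π·f = 2π·1e+04 = 6.283e+04 rad/s.
Step 2 — Component impedances:
  Z1: Z = jωL = j·6.283e+04·0.134 = 0 + j8419 Ω
  Z2: Z = 1/(jωC) = -j/(ω·C) = 0 - j159.2 Ω
  Z3: Z = R = 978 Ω
  Z4: Z = jωL = j·6.283e+04·0.011 = 0 + j691.2 Ω
  Z5: Z = 1/(jωC) = -j/(ω·C) = 0 - j35.06 Ω
Step 3 — Bridge requires nodal analysis (the Z5 bridge couples midpoints C and D, so the two paths cannot be reduced to a simple series/parallel combination). Setting node B to ground and injecting 1 A at node A, the 3-node admittance system at A, C, D solves to V_A = Z_AB = 976.1 - j156.5 Ω = 988.6∠-9.1° Ω.

Z = 976.1 - j156.5 Ω = 988.6∠-9.1° Ω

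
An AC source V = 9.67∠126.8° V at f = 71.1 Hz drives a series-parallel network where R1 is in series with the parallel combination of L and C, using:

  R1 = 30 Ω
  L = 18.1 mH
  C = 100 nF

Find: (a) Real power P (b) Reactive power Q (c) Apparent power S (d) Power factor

Step 1 — Angular frequency: ω = 2π·f = 2π·71.1 = 446.7 rad/s.
Step 2 — Component impedances:
  R1: Z = R = 30 Ω
  L: Z = jωL = j·446.7·0.0181 = 0 + j8.086 Ω
  C: Z = 1/(jωC) = -j/(ω·C) = 0 - j2.238e+04 Ω
Step 3 — Parallel branch: L || C = 1/(1/L + 1/C) = 0 + j8.089 Ω.
Step 4 — Series with R1: Z_total = R1 + (L || C) = 30 + j8.089 Ω = 31.07∠15.1° Ω.
Step 5 — Source phasor: V = 9.67∠126.8° V = -5.793 + j7.743 V.
Step 6 — Current: I = V / Z = -0.1151 + j0.2891 A = 0.3112∠111.7° A.
Step 7 — Complex power: S = V·I* = 2.906 + j0.7835 VA.
Step 8 — Real power: P = Re(S) = 2.906 W.
Step 9 — Reactive power: Q = Im(S) = 0.7835 VAR.
Step 10 — Apparent power: |S| = 3.009 VA.
Step 11 — Power factor: PF = P/|S| = 0.9655 (lagging).

(a) P = 2.906 W  (b) Q = 0.7835 VAR  (c) S = 3.009 VA  (d) PF = 0.9655 (lagging)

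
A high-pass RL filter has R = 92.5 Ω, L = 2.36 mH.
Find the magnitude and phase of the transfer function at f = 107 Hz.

Step 1 — Angular frequency: ω = 2π·107 = 672.3 rad/s.
Step 2 — Transfer function: H(jω) = jωL/(R + jωL).
Step 3 — Numerator jωL = j·1.587; denominator R + jωL = 92.5 + j1.587.
Step 4 — H = 0.0002941 + j0.01715.
Step 5 — Magnitude: |H| = 0.01715 (-35.3 dB); phase: φ = 89.0°.

|H| = 0.01715 (-35.3 dB), φ = 89.0°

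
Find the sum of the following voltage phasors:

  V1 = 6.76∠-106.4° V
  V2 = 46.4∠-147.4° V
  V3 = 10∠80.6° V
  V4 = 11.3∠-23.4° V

Step 1 — Convert each phasor to rectangular form:
  V1 = 6.76·(cos(-106.4°) + j·sin(-106.4°)) = -1.909 - j6.485 V
  V2 = 46.4·(cos(-147.4°) + j·sin(-147.4°)) = -39.09 - j25 V
  V3 = 10·(cos(80.6°) + j·sin(80.6°)) = 1.633 + j9.866 V
  V4 = 11.3·(cos(-23.4°) + j·sin(-23.4°)) = 10.37 - j4.488 V
Step 2 — Sum components: V_total = -28.99 - j26.11 V.
Step 3 — Convert to polar: |V_total| = 39.02 V, ∠V_total = -138.0°.

V_total = 39.02∠-138.0° V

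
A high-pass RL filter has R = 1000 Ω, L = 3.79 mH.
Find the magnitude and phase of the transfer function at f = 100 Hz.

Step 1 — Angular frequency: ω = 2π·100 = 628.3 rad/s.
Step 2 — Transfer function: H(jω) = jωL/(R + jωL).
Step 3 — Numerator jωL = j·2.381; denominator R + jωL = 1000 + j2.381.
Step 4 — H = 5.671e-06 + j0.002381.
Step 5 — Magnitude: |H| = 0.002381 (-52.5 dB); phase: φ = 89.9°.

|H| = 0.002381 (-52.5 dB), φ = 89.9°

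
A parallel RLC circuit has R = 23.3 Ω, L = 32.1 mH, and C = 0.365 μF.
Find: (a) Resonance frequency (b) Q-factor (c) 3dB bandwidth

Step 1 — Resonance: ω₀ = 1/√(LC) = 1/√(0.0321·3.65e-07) = 9238 rad/s.
Step 2 — f₀ = ω₀/(2π) = 1470 Hz.
Step 3 — Parallel Q: Q = R/(ω₀L) = 23.3/(9238·0.0321) = 0.07857.
Step 4 — Bandwidth: Δω = ω₀/Q = 1.176e+05 rad/s; BW = Δω/(2π) = 1.871e+04 Hz.

(a) f₀ = 1470 Hz  (b) Q = 0.07857  (c) BW = 1.871e+04 Hz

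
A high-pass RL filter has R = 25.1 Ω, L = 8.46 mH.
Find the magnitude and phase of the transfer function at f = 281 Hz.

Step 1 — Angular frequency: ω = 2π·281 = 1766 rad/s.
Step 2 — Transfer function: H(jω) = jωL/(R + jωL).
Step 3 — Numerator jωL = j·14.94; denominator R + jωL = 25.1 + j14.94.
Step 4 — H = 0.2615 + j0.4395.
Step 5 — Magnitude: |H| = 0.5114 (-5.8 dB); phase: φ = 59.2°.

|H| = 0.5114 (-5.8 dB), φ = 59.2°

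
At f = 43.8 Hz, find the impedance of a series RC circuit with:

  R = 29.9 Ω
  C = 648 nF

Step 1 — Angular frequency: ω = 2π·f = 2π·43.8 = 275.2 rad/s.
Step 2 — Component impedances:
  R: Z = R = 29.9 Ω
  C: Z = 1/(jωC) = -j/(ω·C) = 0 - j5608 Ω
Step 3 — Series combination: Z_total = R + C = 29.9 - j5608 Ω = 5608∠-89.7° Ω.

Z = 29.9 - j5608 Ω = 5608∠-89.7° Ω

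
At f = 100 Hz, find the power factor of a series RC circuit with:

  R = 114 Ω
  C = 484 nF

Step 1 — Angular frequency: ω = 2π·f = 2π·100 = 628.3 rad/s.
Step 2 — Component impedances:
  R: Z = R = 114 Ω
  C: Z = 1/(jωC) = -j/(ω·C) = 0 - j3288 Ω
Step 3 — Series combination: Z_total = R + C = 114 - j3288 Ω = 3290∠-88.0° Ω.
Step 4 — Power factor: PF = cos(φ) = Re(Z)/|Z| = 114/3290 = 0.03465.
Step 5 — Type: Im(Z) = -3288 ⇒ leading (phase φ = -88.0°).

PF = 0.03465 (leading, φ = -88.0°)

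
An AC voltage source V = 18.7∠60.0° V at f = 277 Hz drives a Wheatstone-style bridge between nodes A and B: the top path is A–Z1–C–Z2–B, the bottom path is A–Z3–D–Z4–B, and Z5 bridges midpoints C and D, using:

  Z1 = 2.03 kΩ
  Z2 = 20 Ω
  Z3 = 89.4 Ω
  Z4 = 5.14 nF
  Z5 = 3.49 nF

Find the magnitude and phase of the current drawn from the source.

Step 1 — Angular frequency: ω = 2π·f = 2π·277 = 1740 rad/s.
Step 2 — Component impedances:
  Z1: Z = R = 2030 Ω
  Z2: Z = R = 20 Ω
  Z3: Z = R = 89.4 Ω
  Z4: Z = 1/(jωC) = -j/(ω·C) = 0 - j1.118e+05 Ω
  Z5: Z = 1/(jωC) = -j/(ω·C) = 0 - j1.646e+05 Ω
Step 3 — Bridge requires nodal analysis (the Z5 bridge couples midpoints C and D, so the two paths cannot be reduced to a simple series/parallel combination). Setting node B to ground and injecting 1 A at node A, the 3-node admittance system at A, C, D solves to V_A = Z_AB = 2048 - j62.56 Ω = 2049∠-1.7° Ω.
Step 4 — Source phasor: V = 18.7∠60.0° V = 9.35 + j16.19 V.
Step 5 — Ohm's law: I = V / Z_total = (9.35 + j16.19) / (2048 - j62.56) = 0.00432 + j0.00804 A.
Step 6 — Convert to polar: |I| = 0.009127 A, ∠I = 61.7°.

I = 0.009127∠61.7° A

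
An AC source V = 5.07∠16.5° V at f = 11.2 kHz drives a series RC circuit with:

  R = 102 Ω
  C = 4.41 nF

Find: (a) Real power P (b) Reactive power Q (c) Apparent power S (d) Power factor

Step 1 — Angular frequency: ω = 2π·f = 2π·1.12e+04 = 7.037e+04 rad/s.
Step 2 — Component impedances:
  R: Z = R = 102 Ω
  C: Z = 1/(jωC) = -j/(ω·C) = 0 - j3222 Ω
Step 3 — Series combination: Z_total = R + C = 102 - j3222 Ω = 3224∠-88.2° Ω.
Step 4 — Source phasor: V = 5.07∠16.5° V = 4.861 + j1.44 V.
Step 5 — Current: I = V / Z = -0.0003987 + j0.001521 A = 0.001573∠104.7° A.
Step 6 — Complex power: S = V·I* = 0.0002523 - j0.007969 VA.
Step 7 — Real power: P = Re(S) = 0.0002523 W.
Step 8 — Reactive power: Q = Im(S) = -0.007969 VAR.
Step 9 — Apparent power: |S| = 0.007973 VA.
Step 10 — Power factor: PF = P/|S| = 0.03164 (leading).

(a) P = 0.0002523 W  (b) Q = -0.007969 VAR  (c) S = 0.007973 VA  (d) PF = 0.03164 (leading)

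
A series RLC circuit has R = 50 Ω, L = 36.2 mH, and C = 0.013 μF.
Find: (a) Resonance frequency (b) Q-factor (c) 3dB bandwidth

Step 1 — Resonance: ω₀ = 1/√(LC) = 1/√(0.0362·1.3e-08) = 4.61e+04 rad/s.
Step 2 — f₀ = ω₀/(2π) = 7337 Hz.
Step 3 — Series Q: Q = ω₀L/R = 4.61e+04·0.0362/50 = 33.37.
Step 4 — Bandwidth: Δω = ω₀/Q = 1381 rad/s; BW = Δω/(2π) = 219.8 Hz.

(a) f₀ = 7337 Hz  (b) Q = 33.37  (c) BW = 219.8 Hz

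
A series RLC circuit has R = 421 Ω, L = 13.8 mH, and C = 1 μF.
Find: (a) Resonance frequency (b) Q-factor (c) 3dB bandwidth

Step 1 — Resonance: ω₀ = 1/√(LC) = 1/√(0.0138·1e-06) = 8513 rad/s.
Step 2 — f₀ = ω₀/(2π) = 1355 Hz.
Step 3 — Series Q: Q = ω₀L/R = 8513·0.0138/421 = 0.279.
Step 4 — Bandwidth: Δω = ω₀/Q = 3.051e+04 rad/s; BW = Δω/(2π) = 4855 Hz.

(a) f₀ = 1355 Hz  (b) Q = 0.279  (c) BW = 4855 Hz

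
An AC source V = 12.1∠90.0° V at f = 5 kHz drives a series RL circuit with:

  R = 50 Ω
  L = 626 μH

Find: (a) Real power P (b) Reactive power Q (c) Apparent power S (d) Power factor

Step 1 — Angular frequency: ω = 2π·f = 2π·5000 = 3.142e+04 rad/s.
Step 2 — Component impedances:
  R: Z = R = 50 Ω
  L: Z = jωL = j·3.142e+04·0.000626 = 0 + j19.67 Ω
Step 3 — Series combination: Z_total = R + L = 50 + j19.67 Ω = 53.73∠21.5° Ω.
Step 4 — Source phasor: V = 12.1∠90.0° V = 0 + j12.1 V.
Step 5 — Current: I = V / Z = 0.08243 + j0.2096 A = 0.2252∠68.5° A.
Step 6 — Complex power: S = V·I* = 2.536 + j0.9974 VA.
Step 7 — Real power: P = Re(S) = 2.536 W.
Step 8 — Reactive power: Q = Im(S) = 0.9974 VAR.
Step 9 — Apparent power: |S| = 2.725 VA.
Step 10 — Power factor: PF = P/|S| = 0.9306 (lagging).

(a) P = 2.536 W  (b) Q = 0.9974 VAR  (c) S = 2.725 VA  (d) PF = 0.9306 (lagging)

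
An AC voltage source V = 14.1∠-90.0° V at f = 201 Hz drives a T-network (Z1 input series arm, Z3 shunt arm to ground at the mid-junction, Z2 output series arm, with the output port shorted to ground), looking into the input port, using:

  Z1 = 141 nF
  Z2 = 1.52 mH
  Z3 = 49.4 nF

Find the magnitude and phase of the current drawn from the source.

Step 1 — Angular frequency: ω = 2π·f = 2π·201 = 1263 rad/s.
Step 2 — Component impedances:
  Z1: Z = 1/(jωC) = -j/(ω·C) = 0 - j5616 Ω
  Z2: Z = jωL = j·1263·0.00152 = 0 + j1.92 Ω
  Z3: Z = 1/(jωC) = -j/(ω·C) = 0 - j1.603e+04 Ω
Step 3 — With the output port shorted to ground, the output series arm Z2 runs from the junction to ground; the shunt arm Z3 also runs from the junction to ground. They appear in parallel: Z3 || Z2 = 0 + j1.92 Ω.
Step 4 — Series with input arm Z1: Z_in = Z1 + (Z3 || Z2) = 0 - j5614 Ω = 5614∠-90.0° Ω.
Step 5 — Source phasor: V = 14.1∠-90.0° V = 0 - j14.1 V.
Step 6 — Ohm's law: I = V / Z_total = (0 - j14.1) / (0 - j5614) = 0.002512 A.
Step 7 — Convert to polar: |I| = 0.002512 A, ∠I = 0.0°.

I = 0.002512∠0.0° A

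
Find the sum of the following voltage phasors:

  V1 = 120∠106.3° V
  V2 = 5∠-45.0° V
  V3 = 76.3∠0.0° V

Step 1 — Convert each phasor to rectangular form:
  V1 = 120·(cos(106.3°) + j·sin(106.3°)) = -33.68 + j115.2 V
  V2 = 5·(cos(-45.0°) + j·sin(-45.0°)) = 3.536 - j3.536 V
  V3 = 76.3·(cos(0.0°) + j·sin(0.0°)) = 76.3 V
Step 2 — Sum components: V_total = 46.16 + j111.6 V.
Step 3 — Convert to polar: |V_total| = 120.8 V, ∠V_total = 67.5°.

V_total = 120.8∠67.5° V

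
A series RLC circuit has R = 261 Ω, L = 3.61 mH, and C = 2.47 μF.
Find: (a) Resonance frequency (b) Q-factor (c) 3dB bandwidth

Step 1 — Resonance: ω₀ = 1/√(LC) = 1/√(0.00361·2.47e-06) = 1.059e+04 rad/s.
Step 2 — f₀ = ω₀/(2π) = 1685 Hz.
Step 3 — Series Q: Q = ω₀L/R = 1.059e+04·0.00361/261 = 0.1465.
Step 4 — Bandwidth: Δω = ω₀/Q = 7.23e+04 rad/s; BW = Δω/(2π) = 1.151e+04 Hz.

(a) f₀ = 1685 Hz  (b) Q = 0.1465  (c) BW = 1.151e+04 Hz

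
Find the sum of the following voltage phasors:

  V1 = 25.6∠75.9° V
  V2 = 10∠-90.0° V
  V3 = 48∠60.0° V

Step 1 — Convert each phasor to rectangular form:
  V1 = 25.6·(cos(75.9°) + j·sin(75.9°)) = 6.237 + j24.83 V
  V2 = 10·(cos(-90.0°) + j·sin(-90.0°)) = 0 - j10 V
  V3 = 48·(cos(60.0°) + j·sin(60.0°)) = 24 + j41.57 V
Step 2 — Sum components: V_total = 30.24 + j56.4 V.
Step 3 — Convert to polar: |V_total| = 63.99 V, ∠V_total = 61.8°.

V_total = 63.99∠61.8° V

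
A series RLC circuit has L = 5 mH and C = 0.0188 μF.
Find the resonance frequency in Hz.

Step 1 — Resonance condition Im(Z)=0 gives ω₀ = 1/√(LC).
Step 2 — ω₀ = 1/√(0.005·1.88e-08) = 1.031e+05 rad/s.
Step 3 — f₀ = ω₀/(2π) = 1.642e+04 Hz.

f₀ = 1.642e+04 Hz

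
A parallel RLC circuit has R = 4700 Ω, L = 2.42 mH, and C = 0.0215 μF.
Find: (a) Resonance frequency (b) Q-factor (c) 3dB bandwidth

Step 1 — Resonance: ω₀ = 1/√(LC) = 1/√(0.00242·2.15e-08) = 1.386e+05 rad/s.
Step 2 — f₀ = ω₀/(2π) = 2.206e+04 Hz.
Step 3 — Parallel Q: Q = R/(ω₀L) = 4700/(1.386e+05·0.00242) = 14.01.
Step 4 — Bandwidth: Δω = ω₀/Q = 9896 rad/s; BW = Δω/(2π) = 1575 Hz.

(a) f₀ = 2.206e+04 Hz  (b) Q = 14.01  (c) BW = 1575 Hz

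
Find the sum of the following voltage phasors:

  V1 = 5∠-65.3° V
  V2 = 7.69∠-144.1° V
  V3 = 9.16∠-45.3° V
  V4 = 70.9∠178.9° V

Step 1 — Convert each phasor to rectangular form:
  V1 = 5·(cos(-65.3°) + j·sin(-65.3°)) = 2.089 - j4.543 V
  V2 = 7.69·(cos(-144.1°) + j·sin(-144.1°)) = -6.229 - j4.509 V
  V3 = 9.16·(cos(-45.3°) + j·sin(-45.3°)) = 6.443 - j6.511 V
  V4 = 70.9·(cos(178.9°) + j·sin(178.9°)) = -70.89 + j1.361 V
Step 2 — Sum components: V_total = -68.58 - j14.2 V.
Step 3 — Convert to polar: |V_total| = 70.04 V, ∠V_total = -168.3°.

V_total = 70.04∠-168.3° V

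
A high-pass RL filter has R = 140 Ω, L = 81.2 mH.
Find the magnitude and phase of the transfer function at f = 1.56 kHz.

Step 1 — Angular frequency: ω = 2π·1560 = 9802 rad/s.
Step 2 — Transfer function: H(jω) = jωL/(R + jωL).
Step 3 — Numerator jωL = j·795.9; denominator R + jωL = 140 + j795.9.
Step 4 — H = 0.97 + j0.1706.
Step 5 — Magnitude: |H| = 0.9849 (-0.1 dB); phase: φ = 10.0°.

|H| = 0.9849 (-0.1 dB), φ = 10.0°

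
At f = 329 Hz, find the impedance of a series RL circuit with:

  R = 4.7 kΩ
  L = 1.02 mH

Step 1 — Angular frequency: ω = 2π·f = 2π·329 = 2067 rad/s.
Step 2 — Component impedances:
  R: Z = R = 4700 Ω
  L: Z = jωL = j·2067·0.00102 = 0 + j2.109 Ω
Step 3 — Series combination: Z_total = R + L = 4700 + j2.109 Ω = 4700∠0.0° Ω.

Z = 4700 + j2.109 Ω = 4700∠0.0° Ω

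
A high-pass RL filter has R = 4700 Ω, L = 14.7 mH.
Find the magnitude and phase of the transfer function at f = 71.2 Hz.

Step 1 — Angular frequency: ω = 2π·71.2 = 447.4 rad/s.
Step 2 — Transfer function: H(jω) = jωL/(R + jωL).
Step 3 — Numerator jωL = j·6.576; denominator R + jωL = 4700 + j6.576.
Step 4 — H = 1.958e-06 + j0.001399.
Step 5 — Magnitude: |H| = 0.001399 (-57.1 dB); phase: φ = 89.9°.

|H| = 0.001399 (-57.1 dB), φ = 89.9°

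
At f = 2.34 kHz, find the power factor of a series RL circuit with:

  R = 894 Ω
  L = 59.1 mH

Step 1 — Angular frequency: ω = 2π·f = 2π·2340 = 1.47e+04 rad/s.
Step 2 — Component impedances:
  R: Z = R = 894 Ω
  L: Z = jωL = j·1.47e+04·0.0591 = 0 + j868.9 Ω
Step 3 — Series combination: Z_total = R + L = 894 + j868.9 Ω = 1247∠44.2° Ω.
Step 4 — Power factor: PF = cos(φ) = Re(Z)/|Z| = 894/1246.7 = 0.7171.
Step 5 — Type: Im(Z) = 868.9 ⇒ lagging (phase φ = 44.2°).

PF = 0.7171 (lagging, φ = 44.2°)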